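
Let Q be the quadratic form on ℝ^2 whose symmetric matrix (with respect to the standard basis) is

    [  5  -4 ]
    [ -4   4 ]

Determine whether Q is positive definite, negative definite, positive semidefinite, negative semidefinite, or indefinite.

An LDLᵀ factorisation of A has diagonal entries 5, 4/5.
Counting signs: 2 positive.
Hence Q is positive definite.

positive definite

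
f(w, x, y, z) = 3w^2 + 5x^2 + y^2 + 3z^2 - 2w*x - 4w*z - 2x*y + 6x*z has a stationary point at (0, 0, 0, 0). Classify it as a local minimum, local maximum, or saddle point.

local minimum

The Hessian at the origin is H = [[6, -2, 0, -4], [-2, 10, -2, 6], [0, -2, 2, 0], [-4, 6, 0, 6]].
Applying the same elementary operations to the rows and columns of H produces a congruent diagonal matrix with entries 6, 28/3, 11/7, 4/11.
Counting signs: 4 positive.
H is positive definite, so the origin is a strict local minimum.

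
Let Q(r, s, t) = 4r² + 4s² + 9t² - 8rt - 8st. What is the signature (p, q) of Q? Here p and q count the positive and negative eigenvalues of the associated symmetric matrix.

The symmetric matrix is A = [[4, 0, -4], [0, 4, -4], [-4, -4, 9]].
Row-reducing A symmetrically gives the diagonal entries 4, 4, 1.
So there are 3 positive pivots.

(3, 0)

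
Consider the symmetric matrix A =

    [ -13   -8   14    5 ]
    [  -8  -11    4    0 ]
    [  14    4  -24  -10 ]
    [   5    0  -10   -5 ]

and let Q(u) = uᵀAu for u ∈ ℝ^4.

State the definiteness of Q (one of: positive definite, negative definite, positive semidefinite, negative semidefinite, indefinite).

negative definite

An LDLᵀ factorisation of A has diagonal entries -13, -79/13, -428/79, -60/107.
So there are 4 negative pivots.
Hence Q is negative definite.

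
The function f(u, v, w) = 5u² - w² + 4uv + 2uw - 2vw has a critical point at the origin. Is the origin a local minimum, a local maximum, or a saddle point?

The Hessian at the origin is H = [[10, 4, 2], [4, 0, -2], [2, -2, -2]].
Applying the same elementary operations to the rows and columns of H produces a congruent diagonal matrix with entries 10, -8/5, 5/2.
Counting signs: 2 positive, 1 negative.
H is indefinite, so the origin is a saddle point.

saddle point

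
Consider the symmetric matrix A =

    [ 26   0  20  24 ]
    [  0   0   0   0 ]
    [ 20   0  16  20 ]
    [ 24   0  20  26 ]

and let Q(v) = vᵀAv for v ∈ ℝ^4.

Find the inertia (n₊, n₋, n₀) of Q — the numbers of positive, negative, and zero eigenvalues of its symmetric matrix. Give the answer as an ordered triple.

Row-reducing A symmetrically gives the diagonal entries 26, 0, 8/13, 0.
So there are 2 positive, 2 zero pivots.

(2, 0, 2)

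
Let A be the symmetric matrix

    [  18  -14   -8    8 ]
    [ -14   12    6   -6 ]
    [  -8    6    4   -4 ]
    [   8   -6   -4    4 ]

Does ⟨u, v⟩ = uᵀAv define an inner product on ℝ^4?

no

Applying the same elementary operations to the rows and columns of A produces a congruent diagonal matrix with entries 18, 10/9, 2/5, 0.
Counting signs: 3 positive, 1 zero.
Hence Q is positive semidefinite.
⟨·,·⟩ is an inner product exactly when A is positive definite.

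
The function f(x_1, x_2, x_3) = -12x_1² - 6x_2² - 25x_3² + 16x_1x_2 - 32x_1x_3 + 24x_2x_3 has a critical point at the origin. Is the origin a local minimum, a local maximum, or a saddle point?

local maximum

The Hessian at the origin is H = [[-24, 16, -32], [16, -12, 24], [-32, 24, -50]].
Applying the same elementary operations to the rows and columns of H produces a congruent diagonal matrix with entries -24, -4/3, -2.
That gives 3 negative pivots.
H is negative definite, so the origin is a strict local maximum.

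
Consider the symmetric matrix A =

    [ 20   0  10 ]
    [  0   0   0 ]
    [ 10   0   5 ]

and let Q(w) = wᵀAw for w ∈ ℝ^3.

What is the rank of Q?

Applying the same elementary operations to the rows and columns of A produces a congruent diagonal matrix with entries 20, 0, 0.
That gives 1 positive, 2 zero pivots.
The rank is the number of nonzero pivots: 1.

1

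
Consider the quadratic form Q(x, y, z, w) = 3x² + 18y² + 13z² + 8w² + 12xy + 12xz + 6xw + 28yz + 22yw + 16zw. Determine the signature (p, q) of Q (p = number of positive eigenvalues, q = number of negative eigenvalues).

Write A = [[3, 6, 6, 3], [6, 18, 14, 11], [6, 14, 13, 8], [3, 11, 8, 8]].
Row-reducing A symmetrically gives the diagonal entries 3, 6, 1/3, 1/2.
So there are 4 positive pivots.

(4, 0)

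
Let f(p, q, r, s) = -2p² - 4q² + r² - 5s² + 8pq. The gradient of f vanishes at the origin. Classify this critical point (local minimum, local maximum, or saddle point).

The Hessian at the origin is H = [[-4, 8, 0, 0], [8, -8, 0, 0], [0, 0, 2, 0], [0, 0, 0, -10]].
Row-reducing H symmetrically gives the diagonal entries -4, 8, 2, -10.
That gives 2 positive, 2 negative pivots.
H is indefinite, so the origin is a saddle point.

saddle point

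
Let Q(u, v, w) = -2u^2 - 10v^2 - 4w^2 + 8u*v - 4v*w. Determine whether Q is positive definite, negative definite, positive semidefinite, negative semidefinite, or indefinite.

Write A = [[-2, 4, 0], [4, -10, -2], [0, -2, -4]].
Congruent diagonalization of A (simultaneous row and column reduction) yields pivots -2, -2, -2.
That gives 3 negative pivots.
Hence Q is negative definite.

negative definite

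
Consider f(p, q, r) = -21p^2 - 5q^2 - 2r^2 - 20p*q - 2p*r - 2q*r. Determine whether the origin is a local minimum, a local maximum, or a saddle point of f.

The Hessian at the origin is H = [[-42, -20, -2], [-20, -10, -2], [-2, -2, -4]].
Congruent diagonalization of H (simultaneous row and column reduction) yields pivots -42, -10/21, -8/5.
Counting signs: 3 negative.
H is negative definite, so the origin is a strict local maximum.

local maximum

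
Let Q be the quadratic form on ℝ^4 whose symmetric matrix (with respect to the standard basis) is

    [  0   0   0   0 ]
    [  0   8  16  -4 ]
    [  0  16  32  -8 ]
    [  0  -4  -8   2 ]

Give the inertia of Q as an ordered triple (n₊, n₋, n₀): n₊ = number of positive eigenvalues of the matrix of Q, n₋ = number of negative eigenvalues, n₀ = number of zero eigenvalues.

Congruent diagonalization of A (simultaneous row and column reduction) yields pivots 0, 8, 0, 0.
That gives 1 positive, 3 zero pivots.

(1, 0, 3)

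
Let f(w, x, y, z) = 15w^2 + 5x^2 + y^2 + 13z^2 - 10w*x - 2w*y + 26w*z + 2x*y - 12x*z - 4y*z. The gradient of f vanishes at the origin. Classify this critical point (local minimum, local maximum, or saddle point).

local minimum

The Hessian at the origin is H = [[30, -10, -2, 26], [-10, 10, 2, -12], [-2, 2, 2, -4], [26, -12, -4, 26]].
An LDLᵀ factorisation of H has diagonal entries 30, 20/3, 8/5, 1/5.
So there are 4 positive pivots.
H is positive definite, so the origin is a strict local minimum.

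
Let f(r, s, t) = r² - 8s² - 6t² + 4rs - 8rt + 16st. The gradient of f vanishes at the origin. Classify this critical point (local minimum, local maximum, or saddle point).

saddle point

The Hessian at the origin is H = [[2, 4, -8], [4, -16, 16], [-8, 16, -12]].
Row-reducing H symmetrically gives the diagonal entries 2, -24, -4/3.
Counting signs: 1 positive, 2 negative.
H is indefinite, so the origin is a saddle point.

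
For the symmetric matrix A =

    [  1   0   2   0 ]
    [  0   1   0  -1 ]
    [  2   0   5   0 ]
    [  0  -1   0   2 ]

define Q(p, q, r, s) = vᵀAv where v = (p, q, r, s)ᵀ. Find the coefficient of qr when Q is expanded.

The coefficient of qr is A[2,3] + A[3,2] = 2·0 = 0.

0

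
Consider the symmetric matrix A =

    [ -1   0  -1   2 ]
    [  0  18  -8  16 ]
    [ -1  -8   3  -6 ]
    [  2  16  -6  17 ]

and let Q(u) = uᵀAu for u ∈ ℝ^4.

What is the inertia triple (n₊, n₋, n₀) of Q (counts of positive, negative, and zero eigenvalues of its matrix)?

Row-reducing A symmetrically gives the diagonal entries -1, 18, 4/9, 5.
That gives 3 positive, 1 negative pivots.

(3, 1, 0)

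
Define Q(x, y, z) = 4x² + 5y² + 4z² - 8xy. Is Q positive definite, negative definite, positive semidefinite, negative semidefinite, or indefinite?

positive definite

The associated matrix is A = [[4, -4, 0], [-4, 5, 0], [0, 0, 4]].
Row-reducing A symmetrically gives the diagonal entries 4, 1, 4.
That gives 3 positive pivots.
Hence Q is positive definite.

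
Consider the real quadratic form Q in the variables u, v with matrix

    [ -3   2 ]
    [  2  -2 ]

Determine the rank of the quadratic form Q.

Symmetric row and column elimination reduces A to a congruent diagonal form with pivots -3, -2/3.
Counting signs: 2 negative.
The rank is the number of nonzero pivots: 2.

2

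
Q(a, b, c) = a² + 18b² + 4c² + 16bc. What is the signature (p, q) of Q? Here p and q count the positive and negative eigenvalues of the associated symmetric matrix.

(3, 0)

The associated matrix is A = [[1, 0, 0], [0, 18, 8], [0, 8, 4]].
An LDLᵀ factorisation of A has diagonal entries 1, 18, 4/9.
Counting signs: 3 positive.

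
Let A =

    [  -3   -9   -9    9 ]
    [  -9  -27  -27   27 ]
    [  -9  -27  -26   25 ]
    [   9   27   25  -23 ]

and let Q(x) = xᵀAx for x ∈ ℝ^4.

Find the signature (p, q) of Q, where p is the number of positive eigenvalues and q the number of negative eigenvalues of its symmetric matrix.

(1, 1)

Applying the same elementary operations to the rows and columns of A produces a congruent diagonal matrix with entries -3, 0, 1, 0.
Counting signs: 1 positive, 1 negative, 2 zero.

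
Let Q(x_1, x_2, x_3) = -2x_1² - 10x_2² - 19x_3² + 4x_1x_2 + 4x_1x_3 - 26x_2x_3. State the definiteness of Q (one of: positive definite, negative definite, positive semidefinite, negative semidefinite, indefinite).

negative definite

Write A = [[-2, 2, 2], [2, -10, -13], [2, -13, -19]].
Congruent diagonalization of A (simultaneous row and column reduction) yields pivots -2, -8, -15/8.
Counting signs: 3 negative.
Hence Q is negative definite.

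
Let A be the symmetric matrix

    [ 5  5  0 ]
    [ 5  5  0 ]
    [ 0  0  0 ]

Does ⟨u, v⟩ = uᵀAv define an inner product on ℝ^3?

no

Congruent diagonalization of A (simultaneous row and column reduction) yields pivots 5, 0, 0.
Counting signs: 1 positive, 2 zero.
Hence Q is positive semidefinite.
⟨·,·⟩ is an inner product exactly when A is positive definite.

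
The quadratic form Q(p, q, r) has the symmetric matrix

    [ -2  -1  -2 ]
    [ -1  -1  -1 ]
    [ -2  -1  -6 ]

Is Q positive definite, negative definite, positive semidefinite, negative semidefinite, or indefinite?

negative definite

Leading principal minors: Δ_1 = -2, Δ_2 = 1, Δ_3 = -4.
The signs alternate starting with Δ_1 < 0, so by Sylvester's criterion Q is negative definite.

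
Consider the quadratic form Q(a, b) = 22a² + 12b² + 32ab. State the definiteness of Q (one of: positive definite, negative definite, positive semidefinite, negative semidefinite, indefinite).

The symmetric matrix of Q is [[22, 16], [16, 12]].
For the 2×2 matrix [[22, 16], [16, 12]]: det = 22·12 − (16)² = 8, trace = 34.
det > 0 so both eigenvalues share the sign of the trace; trace = 34 > 0 ⇒ both positive.

positive definite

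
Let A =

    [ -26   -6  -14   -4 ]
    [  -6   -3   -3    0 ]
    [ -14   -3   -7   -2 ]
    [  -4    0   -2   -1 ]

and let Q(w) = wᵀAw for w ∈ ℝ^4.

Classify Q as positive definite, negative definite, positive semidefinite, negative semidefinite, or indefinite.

indefinite

Row-reducing A symmetrically gives the diagonal entries -26, -21/13, 4/7, 0.
Counting signs: 1 positive, 2 negative, 1 zero.
Hence Q is indefinite.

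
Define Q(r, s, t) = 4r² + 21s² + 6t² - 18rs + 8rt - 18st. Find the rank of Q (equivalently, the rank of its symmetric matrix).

The symmetric matrix is A = [[4, -9, 4], [-9, 21, -9], [4, -9, 6]].
Symmetric row and column elimination reduces A to a congruent diagonal form with pivots 4, 3/4, 2.
Counting signs: 3 positive.
The rank is the number of nonzero pivots: 3.

3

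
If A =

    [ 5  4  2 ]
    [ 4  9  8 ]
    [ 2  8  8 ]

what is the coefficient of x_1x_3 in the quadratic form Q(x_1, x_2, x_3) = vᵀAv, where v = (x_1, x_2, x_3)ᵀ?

The coefficient of x_1x_3 is A[1,3] + A[3,1] = 2·2 = 4.

4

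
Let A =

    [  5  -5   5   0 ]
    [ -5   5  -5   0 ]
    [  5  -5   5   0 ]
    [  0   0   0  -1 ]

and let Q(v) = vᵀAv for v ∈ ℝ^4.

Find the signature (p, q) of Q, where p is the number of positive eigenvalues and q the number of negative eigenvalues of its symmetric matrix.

Applying the same elementary operations to the rows and columns of A produces a congruent diagonal matrix with entries 5, 0, 0, -1.
That gives 1 positive, 1 negative, 2 zero pivots.

(1, 1)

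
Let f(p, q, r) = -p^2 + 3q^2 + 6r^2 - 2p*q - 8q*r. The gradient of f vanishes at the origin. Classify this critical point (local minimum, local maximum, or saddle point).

saddle point

The Hessian at the origin is H = [[-2, -2, 0], [-2, 6, -8], [0, -8, 12]].
Congruent diagonalization of H (simultaneous row and column reduction) yields pivots -2, 8, 4.
So there are 2 positive, 1 negative pivots.
H is indefinite, so the origin is a saddle point.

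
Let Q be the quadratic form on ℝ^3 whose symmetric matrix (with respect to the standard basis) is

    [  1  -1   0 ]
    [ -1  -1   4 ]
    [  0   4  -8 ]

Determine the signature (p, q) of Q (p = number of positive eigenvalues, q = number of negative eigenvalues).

(1, 1)

Applying the same elementary operations to the rows and columns of A produces a congruent diagonal matrix with entries 1, -2, 0.
That gives 1 positive, 1 negative, 1 zero pivots.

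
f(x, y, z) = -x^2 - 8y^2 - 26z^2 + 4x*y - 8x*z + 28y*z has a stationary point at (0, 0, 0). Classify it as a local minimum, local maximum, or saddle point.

local maximum

The Hessian at the origin is H = [[-2, 4, -8], [4, -16, 28], [-8, 28, -52]].
Congruent diagonalization of H (simultaneous row and column reduction) yields pivots -2, -8, -2.
So there are 3 negative pivots.
H is negative definite, so the origin is a strict local maximum.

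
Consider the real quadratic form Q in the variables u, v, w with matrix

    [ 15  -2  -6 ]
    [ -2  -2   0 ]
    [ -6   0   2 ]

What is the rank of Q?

3

Applying the same elementary operations to the rows and columns of A produces a congruent diagonal matrix with entries 15, -34/15, -2/17.
That gives 1 positive, 2 negative pivots.
The rank is the number of nonzero pivots: 3.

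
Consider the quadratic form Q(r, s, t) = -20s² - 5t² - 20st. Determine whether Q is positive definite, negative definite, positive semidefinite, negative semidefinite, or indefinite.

negative semidefinite

Write A = [[0, 0, 0], [0, -20, -10], [0, -10, -5]].
Row-reducing A symmetrically gives the diagonal entries 0, -20, 0.
Counting signs: 1 negative, 2 zero.
Hence Q is negative semidefinite.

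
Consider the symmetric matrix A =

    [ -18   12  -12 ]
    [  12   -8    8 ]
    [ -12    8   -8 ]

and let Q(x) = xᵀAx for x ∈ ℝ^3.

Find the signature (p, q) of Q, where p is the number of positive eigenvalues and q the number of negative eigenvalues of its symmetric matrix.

(0, 1)

Row-reducing A symmetrically gives the diagonal entries -18, 0, 0.
Counting signs: 1 negative, 2 zero.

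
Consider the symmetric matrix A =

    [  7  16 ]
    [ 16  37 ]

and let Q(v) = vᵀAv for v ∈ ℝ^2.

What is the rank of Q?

Row-reducing A symmetrically gives the diagonal entries 7, 3/7.
That gives 2 positive pivots.
The rank is the number of nonzero pivots: 2.

2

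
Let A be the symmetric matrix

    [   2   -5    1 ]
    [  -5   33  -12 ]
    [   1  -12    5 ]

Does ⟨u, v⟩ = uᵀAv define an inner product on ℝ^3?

Leading principal minors: Δ_1 = 2, Δ_2 = 41, Δ_3 = 4.
All leading principal minors are positive, so by Sylvester's criterion Q is positive definite.
⟨·,·⟩ is an inner product exactly when A is positive definite.

yes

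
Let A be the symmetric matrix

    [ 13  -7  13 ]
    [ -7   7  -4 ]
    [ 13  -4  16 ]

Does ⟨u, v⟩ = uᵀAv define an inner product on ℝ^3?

yes

Leading principal minors: Δ_1 = 13, Δ_2 = 42, Δ_3 = 9.
All leading principal minors are positive, so by Sylvester's criterion Q is positive definite.
⟨·,·⟩ is an inner product exactly when A is positive definite.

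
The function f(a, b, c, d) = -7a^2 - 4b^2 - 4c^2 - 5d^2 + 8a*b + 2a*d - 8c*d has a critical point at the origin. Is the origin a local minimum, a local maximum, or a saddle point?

local maximum

The Hessian at the origin is H = [[-14, 8, 0, 2], [8, -8, 0, 0], [0, 0, -8, -8], [2, 0, -8, -10]].
Applying the same elementary operations to the rows and columns of H produces a congruent diagonal matrix with entries -14, -24/7, -8, -4/3.
So there are 4 negative pivots.
H is negative definite, so the origin is a strict local maximum.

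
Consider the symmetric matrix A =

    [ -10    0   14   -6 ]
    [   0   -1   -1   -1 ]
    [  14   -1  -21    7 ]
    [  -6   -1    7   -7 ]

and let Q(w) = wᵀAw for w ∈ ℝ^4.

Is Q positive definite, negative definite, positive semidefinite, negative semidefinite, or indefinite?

negative definite

Symmetric row and column elimination reduces A to a congruent diagonal form with pivots -10, -1, -2/5, -2.
That gives 4 negative pivots.
Hence Q is negative definite.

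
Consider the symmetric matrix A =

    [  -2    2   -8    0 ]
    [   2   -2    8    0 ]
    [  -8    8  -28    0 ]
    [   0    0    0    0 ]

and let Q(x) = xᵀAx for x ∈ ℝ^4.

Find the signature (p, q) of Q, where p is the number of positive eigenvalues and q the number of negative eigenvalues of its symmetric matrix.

(1, 1)

Row-reducing A symmetrically gives the diagonal entries -2, 0, 4, 0.
Counting signs: 1 positive, 1 negative, 2 zero.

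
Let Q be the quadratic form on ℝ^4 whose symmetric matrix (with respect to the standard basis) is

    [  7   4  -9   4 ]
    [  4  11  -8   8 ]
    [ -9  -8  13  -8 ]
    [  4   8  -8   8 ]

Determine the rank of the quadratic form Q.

Row-reducing A symmetrically gives the diagonal entries 7, 61/7, 30/61, 0.
So there are 3 positive, 1 zero pivots.
The rank is the number of nonzero pivots: 3.

3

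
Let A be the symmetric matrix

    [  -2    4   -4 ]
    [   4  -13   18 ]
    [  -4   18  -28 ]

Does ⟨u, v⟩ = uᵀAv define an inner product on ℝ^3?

Applying the same elementary operations to the rows and columns of A produces a congruent diagonal matrix with entries -2, -5, 0.
Counting signs: 2 negative, 1 zero.
Hence Q is negative semidefinite.
⟨·,·⟩ is an inner product exactly when A is positive definite.

no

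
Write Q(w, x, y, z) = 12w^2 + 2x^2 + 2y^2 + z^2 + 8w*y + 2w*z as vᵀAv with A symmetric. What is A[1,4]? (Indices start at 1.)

The coefficient of w·z in Q is 2. For a symmetric A this equals A[1,4] + A[4,1] = 2·A[1,4].
So A[1,4] = 2/2 = 1.

1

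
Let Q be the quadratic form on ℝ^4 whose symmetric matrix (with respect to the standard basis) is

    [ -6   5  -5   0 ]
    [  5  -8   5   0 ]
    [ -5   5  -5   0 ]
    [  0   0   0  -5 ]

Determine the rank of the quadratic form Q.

4

Congruent diagonalization of A (simultaneous row and column reduction) yields pivots -6, -23/6, -15/23, -5.
Counting signs: 4 negative.
The rank is the number of nonzero pivots: 4.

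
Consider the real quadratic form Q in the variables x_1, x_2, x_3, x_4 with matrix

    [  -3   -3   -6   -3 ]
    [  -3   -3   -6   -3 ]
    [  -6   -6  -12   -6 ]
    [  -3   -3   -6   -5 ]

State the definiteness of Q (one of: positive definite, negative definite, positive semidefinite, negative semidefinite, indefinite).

Row-reducing A symmetrically gives the diagonal entries -3, 0, 0, -2.
Counting signs: 2 negative, 2 zero.
Hence Q is negative semidefinite.

negative semidefinite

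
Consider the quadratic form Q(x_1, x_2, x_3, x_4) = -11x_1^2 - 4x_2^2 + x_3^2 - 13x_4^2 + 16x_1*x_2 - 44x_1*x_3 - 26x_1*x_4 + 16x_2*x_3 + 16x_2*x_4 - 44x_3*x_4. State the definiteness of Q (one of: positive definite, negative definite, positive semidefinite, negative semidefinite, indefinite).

The associated matrix is A = [[-11, 8, -22, -13], [8, -4, 8, 8], [-22, 8, 1, -22], [-13, 8, -22, -13]].
Row-reducing A symmetrically gives the diagonal entries -11, 20/11, 49/5, 30/49.
That gives 3 positive, 1 negative pivots.
Hence Q is indefinite.

indefinite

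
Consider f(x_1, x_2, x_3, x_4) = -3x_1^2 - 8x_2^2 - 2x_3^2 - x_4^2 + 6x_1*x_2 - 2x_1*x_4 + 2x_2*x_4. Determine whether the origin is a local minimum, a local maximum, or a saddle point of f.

local maximum

The Hessian at the origin is H = [[-6, 6, 0, -2], [6, -16, 0, 2], [0, 0, -4, 0], [-2, 2, 0, -2]].
Applying the same elementary operations to the rows and columns of H produces a congruent diagonal matrix with entries -6, -10, -4, -4/3.
So there are 4 negative pivots.
H is negative definite, so the origin is a strict local maximum.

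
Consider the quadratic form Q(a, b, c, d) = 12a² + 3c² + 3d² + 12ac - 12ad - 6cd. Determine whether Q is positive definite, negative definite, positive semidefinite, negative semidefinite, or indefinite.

The associated matrix is A = [[12, 0, 6, -6], [0, 0, 0, 0], [6, 0, 3, -3], [-6, 0, -3, 3]].
Symmetric row and column elimination reduces A to a congruent diagonal form with pivots 12, 0, 0, 0.
So there are 1 positive, 3 zero pivots.
Hence Q is positive semidefinite.

positive semidefinite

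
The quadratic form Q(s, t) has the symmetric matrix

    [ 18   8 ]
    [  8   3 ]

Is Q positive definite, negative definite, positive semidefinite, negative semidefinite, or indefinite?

Row-reducing A symmetrically gives the diagonal entries 18, -5/9.
So there are 1 positive, 1 negative pivots.
Hence Q is indefinite.

indefinite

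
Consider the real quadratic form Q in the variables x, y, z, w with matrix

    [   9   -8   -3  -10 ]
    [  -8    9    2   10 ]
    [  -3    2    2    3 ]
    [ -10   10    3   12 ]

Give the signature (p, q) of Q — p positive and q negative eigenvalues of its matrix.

Row-reducing A symmetrically gives the diagonal entries 9, 17/9, 13/17, 3/13.
So there are 4 positive pivots.

(4, 0)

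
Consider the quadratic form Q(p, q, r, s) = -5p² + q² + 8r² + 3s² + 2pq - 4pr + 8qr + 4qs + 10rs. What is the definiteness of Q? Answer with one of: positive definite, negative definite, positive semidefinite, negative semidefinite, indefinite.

The associated matrix is A = [[-5, 1, -2, 0], [1, 1, 4, 2], [-2, 4, 8, 5], [0, 2, 5, 3]].
An LDLᵀ factorisation of A has diagonal entries -5, 6/5, -2, 1/6.
So there are 2 positive, 2 negative pivots.
Hence Q is indefinite.

indefinite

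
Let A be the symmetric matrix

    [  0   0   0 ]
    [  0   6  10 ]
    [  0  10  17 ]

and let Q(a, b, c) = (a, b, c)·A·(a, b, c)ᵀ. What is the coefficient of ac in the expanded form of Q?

The coefficient of ac is A[1,3] + A[3,1] = 2·0 = 0.

0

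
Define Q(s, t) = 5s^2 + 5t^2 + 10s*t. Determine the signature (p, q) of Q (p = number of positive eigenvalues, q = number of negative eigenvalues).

(1, 0)

The symmetric matrix is A = [[5, 5], [5, 5]].
Congruent diagonalization of A (simultaneous row and column reduction) yields pivots 5, 0.
Counting signs: 1 positive, 1 zero.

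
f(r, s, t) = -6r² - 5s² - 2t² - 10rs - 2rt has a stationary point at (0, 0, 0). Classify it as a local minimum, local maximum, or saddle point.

local maximum

The Hessian at the origin is H = [[-12, -10, -2], [-10, -10, 0], [-2, 0, -4]].
Symmetric row and column elimination reduces H to a congruent diagonal form with pivots -12, -5/3, -2.
So there are 3 negative pivots.
H is negative definite, so the origin is a strict local maximum.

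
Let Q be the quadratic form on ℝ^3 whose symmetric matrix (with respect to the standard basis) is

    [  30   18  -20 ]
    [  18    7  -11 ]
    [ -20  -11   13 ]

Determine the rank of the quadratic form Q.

3

Applying the same elementary operations to the rows and columns of A produces a congruent diagonal matrix with entries 30, -19/5, -4/57.
Counting signs: 1 positive, 2 negative.
The rank is the number of nonzero pivots: 3.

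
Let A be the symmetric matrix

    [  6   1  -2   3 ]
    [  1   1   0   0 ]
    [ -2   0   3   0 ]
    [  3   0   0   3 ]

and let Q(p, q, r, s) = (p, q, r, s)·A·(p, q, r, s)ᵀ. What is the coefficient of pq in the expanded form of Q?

The coefficient of pq is A[1,2] + A[2,1] = 2·1 = 2.

2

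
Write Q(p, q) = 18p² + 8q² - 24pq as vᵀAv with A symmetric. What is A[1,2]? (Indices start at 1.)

-12

The coefficient of p·q in Q is -24. For a symmetric A this equals A[1,2] + A[2,1] = 2·A[1,2].
So A[1,2] = -24/2 = -12.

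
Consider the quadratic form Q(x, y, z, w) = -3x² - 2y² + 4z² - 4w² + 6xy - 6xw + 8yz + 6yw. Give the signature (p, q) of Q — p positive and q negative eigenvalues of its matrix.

(1, 3)

The symmetric matrix is A = [[-3, 3, 0, -3], [3, -2, 4, 3], [0, 4, 4, 0], [-3, 3, 0, -4]].
Applying the same elementary operations to the rows and columns of A produces a congruent diagonal matrix with entries -3, 1, -12, -1.
So there are 1 positive, 3 negative pivots.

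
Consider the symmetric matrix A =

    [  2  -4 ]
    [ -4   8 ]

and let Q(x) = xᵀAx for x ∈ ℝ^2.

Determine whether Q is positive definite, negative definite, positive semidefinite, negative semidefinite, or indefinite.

positive semidefinite

Congruent diagonalization of A (simultaneous row and column reduction) yields pivots 2, 0.
That gives 1 positive, 1 zero pivots.
Hence Q is positive semidefinite.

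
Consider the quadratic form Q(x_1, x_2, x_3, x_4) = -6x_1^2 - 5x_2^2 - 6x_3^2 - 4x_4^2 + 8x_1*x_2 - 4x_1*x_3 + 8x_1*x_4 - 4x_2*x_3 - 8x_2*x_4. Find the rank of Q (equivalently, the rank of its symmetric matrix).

3

The associated matrix is A = [[-6, 4, -2, 4], [4, -5, -2, -4], [-2, -2, -6, 0], [4, -4, 0, -4]].
Symmetric row and column elimination reduces A to a congruent diagonal form with pivots -6, -7/3, -4/7, 0.
Counting signs: 3 negative, 1 zero.
The rank is the number of nonzero pivots: 3.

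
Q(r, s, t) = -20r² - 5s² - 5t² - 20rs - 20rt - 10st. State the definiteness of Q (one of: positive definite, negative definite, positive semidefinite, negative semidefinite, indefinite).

negative semidefinite

Write A = [[-20, -10, -10], [-10, -5, -5], [-10, -5, -5]].
Symmetric row and column elimination reduces A to a congruent diagonal form with pivots -20, 0, 0.
Counting signs: 1 negative, 2 zero.
Hence Q is negative semidefinite.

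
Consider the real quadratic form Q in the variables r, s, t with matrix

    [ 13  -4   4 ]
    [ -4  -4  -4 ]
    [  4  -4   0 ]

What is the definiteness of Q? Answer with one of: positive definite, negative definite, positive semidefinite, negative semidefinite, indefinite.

indefinite

An LDLᵀ factorisation of A has diagonal entries 13, -68/13, 4/17.
So there are 2 positive, 1 negative pivots.
Hence Q is indefinite.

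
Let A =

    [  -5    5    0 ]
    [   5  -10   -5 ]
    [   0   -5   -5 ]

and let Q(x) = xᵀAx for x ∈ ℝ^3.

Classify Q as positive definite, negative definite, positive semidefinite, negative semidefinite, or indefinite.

Symmetric row and column elimination reduces A to a congruent diagonal form with pivots -5, -5, 0.
So there are 2 negative, 1 zero pivots.
Hence Q is negative semidefinite.

negative semidefinite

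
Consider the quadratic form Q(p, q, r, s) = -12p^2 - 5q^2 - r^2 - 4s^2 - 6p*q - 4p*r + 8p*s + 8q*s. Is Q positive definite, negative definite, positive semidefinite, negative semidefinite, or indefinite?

negative definite

Write A = [[-12, -3, -2, 4], [-3, -5, 0, 4], [-2, 0, -1, 0], [4, 4, 0, -4]].
Symmetric row and column elimination reduces A to a congruent diagonal form with pivots -12, -17/4, -31/51, -12/31.
That gives 4 negative pivots.
Hence Q is negative definite.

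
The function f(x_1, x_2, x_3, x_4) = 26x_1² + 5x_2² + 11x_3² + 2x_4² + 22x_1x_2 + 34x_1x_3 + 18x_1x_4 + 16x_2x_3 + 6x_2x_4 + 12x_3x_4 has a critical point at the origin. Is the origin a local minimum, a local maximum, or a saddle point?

saddle point

The Hessian at the origin is H = [[52, 22, 34, 18], [22, 10, 16, 6], [34, 16, 22, 12], [18, 6, 12, 4]].
Applying the same elementary operations to the rows and columns of H produces a congruent diagonal matrix with entries 52, 9/13, -4, -2.
That gives 2 positive, 2 negative pivots.
H is indefinite, so the origin is a saddle point.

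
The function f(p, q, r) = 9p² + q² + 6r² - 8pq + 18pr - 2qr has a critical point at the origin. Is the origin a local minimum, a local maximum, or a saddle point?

The Hessian at the origin is H = [[18, -8, 18], [-8, 2, -2], [18, -2, 12]].
Row-reducing H symmetrically gives the diagonal entries 18, -14/9, 120/7.
Counting signs: 2 positive, 1 negative.
H is indefinite, so the origin is a saddle point.

saddle point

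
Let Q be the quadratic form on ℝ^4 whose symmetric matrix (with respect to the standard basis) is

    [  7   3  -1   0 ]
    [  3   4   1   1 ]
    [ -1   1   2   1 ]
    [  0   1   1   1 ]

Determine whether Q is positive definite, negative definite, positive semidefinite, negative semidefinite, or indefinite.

positive definite

Leading principal minors: Δ_1 = 7, Δ_2 = 19, Δ_3 = 21, Δ_4 = 9.
All leading principal minors are positive, so by Sylvester's criterion Q is positive definite.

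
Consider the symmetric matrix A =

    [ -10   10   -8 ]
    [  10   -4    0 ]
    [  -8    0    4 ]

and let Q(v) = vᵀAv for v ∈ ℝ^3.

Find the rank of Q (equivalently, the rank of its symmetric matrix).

3

An LDLᵀ factorisation of A has diagonal entries -10, 6, -4/15.
That gives 1 positive, 2 negative pivots.
The rank is the number of nonzero pivots: 3.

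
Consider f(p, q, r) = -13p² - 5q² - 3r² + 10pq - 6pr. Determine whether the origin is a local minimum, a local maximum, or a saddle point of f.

local maximum

The Hessian at the origin is H = [[-26, 10, -6], [10, -10, 0], [-6, 0, -6]].
Symmetric row and column elimination reduces H to a congruent diagonal form with pivots -26, -80/13, -15/4.
Counting signs: 3 negative.
H is negative definite, so the origin is a strict local maximum.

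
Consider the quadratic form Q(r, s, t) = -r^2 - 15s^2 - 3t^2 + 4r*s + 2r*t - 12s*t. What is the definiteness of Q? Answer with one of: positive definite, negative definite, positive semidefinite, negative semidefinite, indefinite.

negative definite

Write A = [[-1, 2, 1], [2, -15, -6], [1, -6, -3]].
Row-reducing A symmetrically gives the diagonal entries -1, -11, -6/11.
Counting signs: 3 negative.
Hence Q is negative definite.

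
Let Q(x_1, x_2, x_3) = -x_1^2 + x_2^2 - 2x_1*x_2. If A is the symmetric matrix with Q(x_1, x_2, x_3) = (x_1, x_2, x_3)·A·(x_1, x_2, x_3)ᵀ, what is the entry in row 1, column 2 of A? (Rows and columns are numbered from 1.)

The coefficient of x_1·x_2 in Q is -2. For a symmetric A this equals A[1,2] + A[2,1] = 2·A[1,2].
So A[1,2] = -2/2 = -1.

-1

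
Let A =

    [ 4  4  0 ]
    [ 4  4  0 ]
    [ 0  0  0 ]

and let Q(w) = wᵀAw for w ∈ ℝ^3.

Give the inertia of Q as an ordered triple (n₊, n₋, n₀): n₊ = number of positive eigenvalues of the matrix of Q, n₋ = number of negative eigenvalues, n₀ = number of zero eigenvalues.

(1, 0, 2)

Congruent diagonalization of A (simultaneous row and column reduction) yields pivots 4, 0, 0.
So there are 1 positive, 2 zero pivots.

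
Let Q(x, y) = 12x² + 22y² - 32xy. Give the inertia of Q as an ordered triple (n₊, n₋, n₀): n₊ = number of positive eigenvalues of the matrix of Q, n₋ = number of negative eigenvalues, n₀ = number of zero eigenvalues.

The associated matrix is A = [[12, -16], [-16, 22]].
Symmetric row and column elimination reduces A to a congruent diagonal form with pivots 12, 2/3.
Counting signs: 2 positive.

(2, 0, 0)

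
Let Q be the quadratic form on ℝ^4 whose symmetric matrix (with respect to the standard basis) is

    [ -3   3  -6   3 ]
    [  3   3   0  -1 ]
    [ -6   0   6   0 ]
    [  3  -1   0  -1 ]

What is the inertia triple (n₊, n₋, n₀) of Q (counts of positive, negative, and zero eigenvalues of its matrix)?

(2, 1, 1)

Symmetric row and column elimination reduces A to a congruent diagonal form with pivots -3, 6, 12, 0.
So there are 2 positive, 1 negative, 1 zero pivots.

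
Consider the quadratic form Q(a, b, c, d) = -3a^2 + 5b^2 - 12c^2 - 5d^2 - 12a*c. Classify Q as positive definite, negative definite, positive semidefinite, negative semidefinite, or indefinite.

The symmetric matrix is A = [[-3, 0, -6, 0], [0, 5, 0, 0], [-6, 0, -12, 0], [0, 0, 0, -5]].
Applying the same elementary operations to the rows and columns of A produces a congruent diagonal matrix with entries -3, 5, 0, -5.
Counting signs: 1 positive, 2 negative, 1 zero.
Hence Q is indefinite.

indefinite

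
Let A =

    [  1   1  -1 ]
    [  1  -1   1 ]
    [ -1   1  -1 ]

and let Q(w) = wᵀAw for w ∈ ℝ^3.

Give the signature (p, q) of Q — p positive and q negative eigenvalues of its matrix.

Row-reducing A symmetrically gives the diagonal entries 1, -2, 0.
That gives 1 positive, 1 negative, 1 zero pivots.

(1, 1)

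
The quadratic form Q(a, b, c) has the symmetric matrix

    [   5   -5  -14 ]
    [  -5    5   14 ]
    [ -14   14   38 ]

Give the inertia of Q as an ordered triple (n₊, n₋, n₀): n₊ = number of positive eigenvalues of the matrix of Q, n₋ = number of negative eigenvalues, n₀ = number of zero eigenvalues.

Applying the same elementary operations to the rows and columns of A produces a congruent diagonal matrix with entries 5, 0, -6/5.
Counting signs: 1 positive, 1 negative, 1 zero.

(1, 1, 1)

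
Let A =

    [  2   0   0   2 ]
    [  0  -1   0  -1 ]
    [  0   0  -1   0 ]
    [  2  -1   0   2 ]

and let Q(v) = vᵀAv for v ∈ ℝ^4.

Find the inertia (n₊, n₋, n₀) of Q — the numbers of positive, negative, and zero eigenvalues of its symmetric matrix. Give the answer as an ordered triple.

(2, 2, 0)

Symmetric row and column elimination reduces A to a congruent diagonal form with pivots 2, -1, -1, 1.
Counting signs: 2 positive, 2 negative.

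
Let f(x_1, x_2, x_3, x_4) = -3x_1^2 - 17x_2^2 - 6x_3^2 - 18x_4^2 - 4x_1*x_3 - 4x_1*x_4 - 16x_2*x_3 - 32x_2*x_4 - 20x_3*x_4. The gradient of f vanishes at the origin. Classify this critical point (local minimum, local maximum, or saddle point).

The Hessian at the origin is H = [[-6, 0, -4, -4], [0, -34, -16, -32], [-4, -16, -12, -20], [-4, -32, -20, -36]].
An LDLᵀ factorisation of H has diagonal entries -6, -34, -92/51, -8/23.
That gives 4 negative pivots.
H is negative definite, so the origin is a strict local maximum.

local maximum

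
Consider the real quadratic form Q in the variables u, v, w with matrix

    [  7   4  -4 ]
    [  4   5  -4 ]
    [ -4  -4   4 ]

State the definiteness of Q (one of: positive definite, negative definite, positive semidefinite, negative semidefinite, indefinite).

positive definite

Leading principal minors: Δ_1 = 7, Δ_2 = 19, Δ_3 = 12.
All leading principal minors are positive, so by Sylvester's criterion Q is positive definite.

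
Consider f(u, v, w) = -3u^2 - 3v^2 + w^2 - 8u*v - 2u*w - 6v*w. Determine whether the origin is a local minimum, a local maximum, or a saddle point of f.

The Hessian at the origin is H = [[-6, -8, -2], [-8, -6, -6], [-2, -6, 2]].
Symmetric row and column elimination reduces H to a congruent diagonal form with pivots -6, 14/3, 2/7.
That gives 2 positive, 1 negative pivots.
H is indefinite, so the origin is a saddle point.

saddle point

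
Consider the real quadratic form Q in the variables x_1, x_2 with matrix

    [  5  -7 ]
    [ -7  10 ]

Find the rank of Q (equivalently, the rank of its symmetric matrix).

Congruent diagonalization of A (simultaneous row and column reduction) yields pivots 5, 1/5.
That gives 2 positive pivots.
The rank is the number of nonzero pivots: 2.

2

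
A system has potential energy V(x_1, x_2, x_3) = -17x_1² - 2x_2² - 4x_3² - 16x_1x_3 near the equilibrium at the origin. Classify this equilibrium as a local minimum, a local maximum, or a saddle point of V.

local maximum

The Hessian at the origin is H = [[-34, 0, -16], [0, -4, 0], [-16, 0, -8]].
An LDLᵀ factorisation of H has diagonal entries -34, -4, -8/17.
So there are 3 negative pivots.
H is negative definite, so the origin is a strict local maximum.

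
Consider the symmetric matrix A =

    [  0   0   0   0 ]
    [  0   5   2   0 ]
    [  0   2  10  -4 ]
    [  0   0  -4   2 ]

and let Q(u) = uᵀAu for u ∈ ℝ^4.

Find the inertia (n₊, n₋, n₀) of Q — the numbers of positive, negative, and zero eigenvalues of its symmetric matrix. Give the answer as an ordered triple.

Applying the same elementary operations to the rows and columns of A produces a congruent diagonal matrix with entries 0, 5, 46/5, 6/23.
So there are 3 positive, 1 zero pivots.

(3, 0, 1)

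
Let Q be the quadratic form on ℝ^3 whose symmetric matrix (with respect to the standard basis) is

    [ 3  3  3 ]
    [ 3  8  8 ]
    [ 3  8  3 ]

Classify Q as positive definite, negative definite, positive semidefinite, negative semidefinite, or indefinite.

indefinite

Symmetric row and column elimination reduces A to a congruent diagonal form with pivots 3, 5, -5.
So there are 2 positive, 1 negative pivots.
Hence Q is indefinite.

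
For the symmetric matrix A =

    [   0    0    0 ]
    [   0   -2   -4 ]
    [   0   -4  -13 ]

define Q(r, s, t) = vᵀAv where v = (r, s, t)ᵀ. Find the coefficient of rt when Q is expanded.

0

The coefficient of rt is A[1,3] + A[3,1] = 2·0 = 0.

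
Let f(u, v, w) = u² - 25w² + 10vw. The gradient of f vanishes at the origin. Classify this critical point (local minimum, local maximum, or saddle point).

saddle point

The Hessian at the origin is H = [[2, 0, 0], [0, 0, 10], [0, 10, -50]].
H is indefinite, so the origin is a saddle point.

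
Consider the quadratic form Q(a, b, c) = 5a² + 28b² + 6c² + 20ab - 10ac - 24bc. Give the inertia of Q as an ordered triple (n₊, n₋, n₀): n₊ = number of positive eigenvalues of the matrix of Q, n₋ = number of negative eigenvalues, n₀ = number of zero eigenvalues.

The associated matrix is A = [[5, 10, -5], [10, 28, -12], [-5, -12, 6]].
Symmetric row and column elimination reduces A to a congruent diagonal form with pivots 5, 8, 1/2.
So there are 3 positive pivots.

(3, 0, 0)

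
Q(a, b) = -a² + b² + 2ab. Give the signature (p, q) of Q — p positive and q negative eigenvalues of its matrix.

(1, 1)

The symmetric matrix is A = [[-1, 1], [1, 1]].
An LDLᵀ factorisation of A has diagonal entries -1, 2.
That gives 1 positive, 1 negative pivots.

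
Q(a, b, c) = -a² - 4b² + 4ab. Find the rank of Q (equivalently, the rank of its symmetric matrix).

The associated matrix is A = [[-1, 2, 0], [2, -4, 0], [0, 0, 0]].
Symmetric row and column elimination reduces A to a congruent diagonal form with pivots -1, 0, 0.
Counting signs: 1 negative, 2 zero.
The rank is the number of nonzero pivots: 1.

1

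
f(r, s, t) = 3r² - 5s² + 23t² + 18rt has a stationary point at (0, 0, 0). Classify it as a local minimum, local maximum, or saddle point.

The Hessian at the origin is H = [[6, 0, 18], [0, -10, 0], [18, 0, 46]].
Symmetric row and column elimination reduces H to a congruent diagonal form with pivots 6, -10, -8.
So there are 1 positive, 2 negative pivots.
H is indefinite, so the origin is a saddle point.

saddle point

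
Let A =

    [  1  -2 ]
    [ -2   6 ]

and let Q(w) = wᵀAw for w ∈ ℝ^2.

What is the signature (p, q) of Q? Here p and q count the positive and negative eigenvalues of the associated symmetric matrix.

(2, 0)

Applying the same elementary operations to the rows and columns of A produces a congruent diagonal matrix with entries 1, 2.
So there are 2 positive pivots.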